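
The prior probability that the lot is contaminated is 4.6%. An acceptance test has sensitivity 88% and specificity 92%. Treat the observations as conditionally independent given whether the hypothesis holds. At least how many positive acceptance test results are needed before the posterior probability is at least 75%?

2

Prior odds: 0.046 ÷ 0.954 = 23/477.
False-positive rate = 1 − 0.92 = 0.08; likelihood ratio of a positive = 0.88/0.08 = 11.
Target odds: 0.75 ÷ 0.25 = 3.
Need (23/477) × 11ⁿ ≥ 3, i.e. 11ⁿ ≥ 1431/23.
11¹ = 11 falls short of 1431/23 but 11² = 121 reaches it, so n = 2.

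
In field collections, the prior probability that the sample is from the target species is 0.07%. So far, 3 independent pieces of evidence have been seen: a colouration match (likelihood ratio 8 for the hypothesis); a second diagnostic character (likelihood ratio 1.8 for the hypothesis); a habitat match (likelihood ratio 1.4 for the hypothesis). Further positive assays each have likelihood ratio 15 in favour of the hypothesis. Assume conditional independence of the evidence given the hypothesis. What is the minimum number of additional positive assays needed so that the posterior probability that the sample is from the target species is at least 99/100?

4

Prior odds = 0.0007/0.9993 = 7/9993.
Combined Bayes factor of the evidence already in hand = 8 × 1.8 × 1.4 = 20.16.
Odds after that evidence = (7/9993) × 20.16 = 1176/83275.
Target odds = 0.99/0.01 = 99.
Need 15ⁿ ≥ 99 ÷ (1176/83275) = 2748075/392.
15³ = 3375 falls short of 2748075/392 but 15⁴ = 50625 reaches it, so n = 4.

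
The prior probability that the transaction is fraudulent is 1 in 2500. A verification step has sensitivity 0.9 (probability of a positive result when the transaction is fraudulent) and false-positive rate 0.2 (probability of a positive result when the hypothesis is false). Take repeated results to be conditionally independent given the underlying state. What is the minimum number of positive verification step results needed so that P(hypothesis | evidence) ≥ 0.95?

8

Prior odds: 0.0004 ÷ 0.9996 = 1/2499.
Likelihood ratio of a positive result = 0.9/0.2 = 4.5.
Target odds: 0.95 ÷ 0.05 = 19.
Require 4.5ⁿ ≥ 19 ÷ (1/2499) = 47481.
4.5⁷ = 4782969/128 falls short of 47481 but 4.5⁸ = 43046721/256 reaches it, so n = 8.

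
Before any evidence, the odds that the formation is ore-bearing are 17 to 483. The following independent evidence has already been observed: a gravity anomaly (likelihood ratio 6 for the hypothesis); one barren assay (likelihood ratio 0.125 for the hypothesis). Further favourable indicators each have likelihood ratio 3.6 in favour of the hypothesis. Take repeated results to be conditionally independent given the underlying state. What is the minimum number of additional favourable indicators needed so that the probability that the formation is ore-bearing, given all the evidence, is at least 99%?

Prior odds = 17/483.
Combined Bayes factor of the evidence already in hand = 6 × 0.125 = 0.75.
Odds after that evidence = (17/483) × 0.75 = 17/644.
Target odds = 0.99/0.01 = 99.
Need 3.6ⁿ ≥ 99 ÷ (17/644) = 63756/17.
3.6⁶ = 34012224/15625 falls short of 63756/17 but 3.6⁷ = 612220032/78125 reaches it, so n = 7.

7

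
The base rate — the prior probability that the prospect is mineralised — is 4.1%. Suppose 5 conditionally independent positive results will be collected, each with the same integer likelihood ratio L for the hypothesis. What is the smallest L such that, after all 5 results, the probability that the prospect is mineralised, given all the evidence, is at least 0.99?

Prior odds = 0.041/0.959 = 41/959.
Target odds = 0.99/0.01 = 99.
Need L⁵ ≥ 99 ÷ (41/959) = 94941/41.
4⁵ = 1024 < 94941/41 ≤ 3125 = 5⁵, so L = 5.

5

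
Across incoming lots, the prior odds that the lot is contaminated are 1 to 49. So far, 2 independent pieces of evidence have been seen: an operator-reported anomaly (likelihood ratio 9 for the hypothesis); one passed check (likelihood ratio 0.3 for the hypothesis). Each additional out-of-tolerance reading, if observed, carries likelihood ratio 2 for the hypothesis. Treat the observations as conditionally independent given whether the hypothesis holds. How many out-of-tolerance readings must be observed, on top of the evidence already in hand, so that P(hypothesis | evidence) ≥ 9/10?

Prior odds = 1/49.
Combined Bayes factor of the evidence already in hand = 9 × 0.3 = 2.7.
Odds after that evidence = (1/49) × 2.7 = 27/490.
Target odds = 0.9/0.1 = 9.
Need 2ⁿ ≥ 9 ÷ (27/490) = 490/3.
2⁷ = 128 falls short of 490/3 but 2⁸ = 256 reaches it, so n = 8.

8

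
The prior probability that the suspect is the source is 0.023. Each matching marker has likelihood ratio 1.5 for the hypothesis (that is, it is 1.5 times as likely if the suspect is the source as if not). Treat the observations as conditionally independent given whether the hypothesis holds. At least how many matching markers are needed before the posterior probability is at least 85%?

Prior odds = 0.023/0.977 = 23/977.
Likelihood ratio per matching marker = 1.5.
Target posterior odds = 0.85/0.15 = 17/3.
Need (23/977) × 1.5ⁿ ≥ 17/3, i.e. 1.5ⁿ ≥ 16609/69.
1.5¹³ = 1594323/8192 falls short of 16609/69 but 1.5¹⁴ = 4782969/16384 reaches it, so n = 14.

14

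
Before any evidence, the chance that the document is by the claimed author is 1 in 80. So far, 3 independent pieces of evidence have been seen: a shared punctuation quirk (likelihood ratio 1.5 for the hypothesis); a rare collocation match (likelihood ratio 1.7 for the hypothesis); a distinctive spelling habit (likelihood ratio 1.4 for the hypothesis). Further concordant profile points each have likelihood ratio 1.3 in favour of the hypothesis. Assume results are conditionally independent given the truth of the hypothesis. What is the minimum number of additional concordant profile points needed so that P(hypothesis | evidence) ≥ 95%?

Prior odds = 0.0125/0.9875 = 1/79.
Combined Bayes factor of the evidence already in hand = 1.5 × 1.7 × 1.4 = 3.57.
Odds after that evidence = (1/79) × 3.57 = 357/7900.
Target odds = 0.95/0.05 = 19.
Need 1.3ⁿ ≥ 19 ÷ (357/7900) = 150100/357.
1.3²³ ≈417.539 falls short of 150100/357 but 1.3²⁴ ≈542.801 reaches it, so n = 24.

24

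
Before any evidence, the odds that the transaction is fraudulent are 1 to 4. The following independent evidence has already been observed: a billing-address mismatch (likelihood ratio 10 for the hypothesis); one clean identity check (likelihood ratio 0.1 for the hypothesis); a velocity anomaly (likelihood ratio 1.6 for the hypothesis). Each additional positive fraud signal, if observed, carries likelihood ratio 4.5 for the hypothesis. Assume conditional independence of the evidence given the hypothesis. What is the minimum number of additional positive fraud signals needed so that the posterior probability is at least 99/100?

Prior odds = 0.25.
Combined Bayes factor of the evidence already in hand = 10 × 0.1 × 1.6 = 1.6.
Odds after that evidence = 0.25 × 1.6 = 0.4.
Target odds = 0.99/0.01 = 99.
Need 4.5ⁿ ≥ 99 ÷ 0.4 = 247.5.
4.5³ = 91.125 falls short of 247.5 but 4.5⁴ = 410.0625 reaches it, so n = 4.

4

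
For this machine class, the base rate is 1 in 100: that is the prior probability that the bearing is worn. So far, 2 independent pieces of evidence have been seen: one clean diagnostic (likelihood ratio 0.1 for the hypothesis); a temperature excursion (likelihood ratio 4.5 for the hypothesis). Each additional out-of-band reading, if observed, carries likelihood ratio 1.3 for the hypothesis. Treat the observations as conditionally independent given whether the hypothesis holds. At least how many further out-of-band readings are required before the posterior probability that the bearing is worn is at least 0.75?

25

Prior odds = 0.01/0.99 = 1/99.
Combined Bayes factor of the evidence already in hand = 0.1 × 4.5 = 0.45.
Odds after that evidence = (1/99) × 0.45 = 1/220.
Target odds = 0.75/0.25 = 3.
Need 1.3ⁿ ≥ 3 ÷ (1/220) = 660.
1.3²⁴ ≈542.801 falls short of 660 but 1.3²⁵ ≈705.641 reaches it, so n = 25.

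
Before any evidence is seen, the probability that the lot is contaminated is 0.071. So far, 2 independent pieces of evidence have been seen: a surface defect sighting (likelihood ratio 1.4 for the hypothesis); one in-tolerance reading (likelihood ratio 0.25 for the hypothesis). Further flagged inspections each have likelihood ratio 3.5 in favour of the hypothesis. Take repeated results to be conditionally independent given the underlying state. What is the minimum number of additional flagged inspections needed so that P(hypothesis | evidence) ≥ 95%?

Prior odds = 0.071/0.929 = 71/929.
Combined Bayes factor of the evidence already in hand = 1.4 × 0.25 = 0.35.
Odds after that evidence = (71/929) × 0.35 = 497/18580.
Target odds = 0.95/0.05 = 19.
Need 3.5ⁿ ≥ 19 ÷ (497/18580) = 353020/497.
3.5⁵ = 525.21875 falls short of 353020/497 but 3.5⁶ = 1838.265625 reaches it, so n = 6.

6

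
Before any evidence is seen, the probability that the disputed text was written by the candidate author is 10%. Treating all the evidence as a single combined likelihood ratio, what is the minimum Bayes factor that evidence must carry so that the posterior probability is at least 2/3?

18

Prior odds = 0.1/0.9 = 1/9.
Target odds = (2/3)/(1/3) = 2.
Required Bayes factor = 2 ÷ (1/9) = 18.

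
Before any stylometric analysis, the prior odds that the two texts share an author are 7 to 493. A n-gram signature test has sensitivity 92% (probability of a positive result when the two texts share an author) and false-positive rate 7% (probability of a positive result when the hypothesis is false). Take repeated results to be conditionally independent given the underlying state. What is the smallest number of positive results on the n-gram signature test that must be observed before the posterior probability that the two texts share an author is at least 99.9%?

Prior odds = 7/493.
Likelihood ratio of a positive result = 0.92/0.07 = 92/7.
Target odds: 0.999 ÷ 0.001 = 999.
Require (92/7)ⁿ ≥ 999 ÷ (7/493) = 492507/7.
(92/7)⁴ = 71639296/2401 falls short of 492507/7 but (92/7)⁵ ≈392147 reaches it, so n = 5.

5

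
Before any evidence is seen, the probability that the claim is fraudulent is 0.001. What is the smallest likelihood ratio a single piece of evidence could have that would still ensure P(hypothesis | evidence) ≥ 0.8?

3996

Prior odds = 0.001/0.999 = 1/999.
Target odds = 0.8/0.2 = 4.
Required Bayes factor = 4 ÷ (1/999) = 3996.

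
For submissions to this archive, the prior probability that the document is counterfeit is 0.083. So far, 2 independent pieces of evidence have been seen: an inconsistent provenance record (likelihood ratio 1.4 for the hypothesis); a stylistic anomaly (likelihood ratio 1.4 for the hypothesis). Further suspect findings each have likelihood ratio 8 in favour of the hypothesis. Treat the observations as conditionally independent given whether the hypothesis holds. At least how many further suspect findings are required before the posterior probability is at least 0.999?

5

Prior odds = 0.083/0.917 = 83/917.
Combined Bayes factor of the evidence already in hand = 1.4 × 1.4 = 1.96.
Odds after that evidence = (83/917) × 1.96 = 581/3275.
Target odds = 0.999/0.001 = 999.
Need 8ⁿ ≥ 999 ÷ (581/3275) = 3271725/581.
8⁴ = 4096 falls short of 3271725/581 but 8⁵ = 32768 reaches it, so n = 5.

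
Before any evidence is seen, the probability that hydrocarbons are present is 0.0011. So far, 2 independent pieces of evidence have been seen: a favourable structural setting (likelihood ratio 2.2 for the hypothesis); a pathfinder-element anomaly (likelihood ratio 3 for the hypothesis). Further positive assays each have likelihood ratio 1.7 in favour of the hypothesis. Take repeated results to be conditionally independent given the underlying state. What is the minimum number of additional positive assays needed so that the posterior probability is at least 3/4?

12

Prior odds = 0.0011/0.9989 = 11/9989.
Combined Bayes factor of the evidence already in hand = 2.2 × 3 = 6.6.
Odds after that evidence = (11/9989) × 6.6 = 363/49945.
Target odds = 0.75/0.25 = 3.
Need 1.7ⁿ ≥ 3 ÷ (363/49945) = 49945/121.
1.7¹¹ ≈342.719 falls short of 49945/121 but 1.7¹² ≈582.622 reaches it, so n = 12.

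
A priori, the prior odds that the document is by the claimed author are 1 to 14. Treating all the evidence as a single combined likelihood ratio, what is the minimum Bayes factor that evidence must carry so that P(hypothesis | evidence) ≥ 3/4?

Prior odds = 1/14.
Target odds = 0.75/0.25 = 3.
Required Bayes factor = 3 ÷ (1/14) = 42.

42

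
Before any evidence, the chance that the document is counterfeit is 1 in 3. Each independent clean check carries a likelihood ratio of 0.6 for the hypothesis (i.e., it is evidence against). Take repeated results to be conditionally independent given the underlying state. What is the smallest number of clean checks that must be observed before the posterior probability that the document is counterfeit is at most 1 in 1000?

Prior odds: (1/3) ÷ (2/3) = 0.5.
Likelihood ratio per clean check = 0.6.
Target odds: 0.001 ÷ 0.999 = 1/999.
Require 0.6ⁿ ≤ 1/999 ÷ 0.5 = 2/999.
0.6¹² = 531441/244140625 is still above 2/999 but 0.6¹³ ≈0.00130607 is at or below it, so n = 13.

13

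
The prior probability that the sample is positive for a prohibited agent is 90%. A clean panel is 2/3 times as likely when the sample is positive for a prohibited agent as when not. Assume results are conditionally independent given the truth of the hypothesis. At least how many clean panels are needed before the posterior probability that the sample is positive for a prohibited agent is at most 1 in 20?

13

Prior odds: 0.9 ÷ 0.1 = 9.
Likelihood ratio per clean panel = 2/3.
Target odds: 0.05 ÷ 0.95 = 1/19.
Need 9 × (2/3)ⁿ ≤ 1/19, i.e. (2/3)ⁿ ≤ 1/171.
(2/3)¹² = 4096/531441 is still above 1/171 but (2/3)¹³ = 8192/1594323 is at or below it, so n = 13.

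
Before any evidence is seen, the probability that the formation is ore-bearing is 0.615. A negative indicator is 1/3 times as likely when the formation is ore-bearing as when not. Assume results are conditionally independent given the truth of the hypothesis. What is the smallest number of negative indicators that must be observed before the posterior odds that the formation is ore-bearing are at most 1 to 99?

5

Prior odds = 0.615/0.385 = 123/77.
Likelihood ratio per negative indicator = 1/3.
Target odds = 1/99.
Need (123/77) × (1/3)ⁿ ≤ 1/99, i.e. (1/3)ⁿ ≤ 7/1107.
(1/3)⁴ = 1/81 is still above 7/1107 but (1/3)⁵ = 1/243 is at or below it, so n = 5.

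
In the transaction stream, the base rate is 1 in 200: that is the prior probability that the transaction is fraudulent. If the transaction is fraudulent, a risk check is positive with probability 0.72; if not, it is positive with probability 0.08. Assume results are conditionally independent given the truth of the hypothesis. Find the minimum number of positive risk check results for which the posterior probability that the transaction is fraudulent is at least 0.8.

Prior odds: 0.005 ÷ 0.995 = 1/199.
Likelihood ratio of a positive = 0.72/0.08 = 9.
Target odds: 0.8 ÷ 0.2 = 4.
Need (1/199) × 9ⁿ ≥ 4, i.e. 9ⁿ ≥ 796.
9³ = 729 falls short of 796 but 9⁴ = 6561 reaches it, so n = 4.

4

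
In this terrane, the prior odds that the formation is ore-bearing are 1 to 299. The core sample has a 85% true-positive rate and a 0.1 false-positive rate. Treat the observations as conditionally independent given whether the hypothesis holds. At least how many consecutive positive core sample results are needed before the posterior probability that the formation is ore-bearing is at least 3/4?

Prior odds = 1/299.
Likelihood ratio of a positive result = 0.85/0.1 = 8.5.
Target posterior odds = 0.75/0.25 = 3.
Require 8.5ⁿ ≥ 3 ÷ (1/299) = 897.
8.5³ = 614.125 falls short of 897 but 8.5⁴ = 5220.0625 reaches it, so n = 4.

4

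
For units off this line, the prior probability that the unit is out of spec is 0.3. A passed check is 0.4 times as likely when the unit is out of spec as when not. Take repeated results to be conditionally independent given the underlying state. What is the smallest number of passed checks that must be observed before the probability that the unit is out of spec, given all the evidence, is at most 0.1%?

Prior odds = 0.3/0.7 = 3/7.
Likelihood ratio per passed check = 0.4.
Target posterior odds = 0.001/0.999 = 1/999.
Require 0.4ⁿ ≤ 1/999 ÷ (3/7) = 7/2997.
0.4⁶ = 64/15625 is still above 7/2997 but 0.4⁷ = 128/78125 is at or below it, so n = 7.

7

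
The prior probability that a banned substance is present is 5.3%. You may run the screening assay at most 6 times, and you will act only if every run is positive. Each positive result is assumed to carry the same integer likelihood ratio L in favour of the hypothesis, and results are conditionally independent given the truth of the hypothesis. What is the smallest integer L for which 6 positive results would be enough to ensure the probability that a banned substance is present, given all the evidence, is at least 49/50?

Prior odds = 0.053/0.947 = 53/947.
Target odds = 0.98/0.02 = 49.
Need L⁶ ≥ 49 ÷ (53/947) = 46403/53.
3⁶ = 729 < 46403/53 ≤ 4096 = 4⁶, so L = 4.

4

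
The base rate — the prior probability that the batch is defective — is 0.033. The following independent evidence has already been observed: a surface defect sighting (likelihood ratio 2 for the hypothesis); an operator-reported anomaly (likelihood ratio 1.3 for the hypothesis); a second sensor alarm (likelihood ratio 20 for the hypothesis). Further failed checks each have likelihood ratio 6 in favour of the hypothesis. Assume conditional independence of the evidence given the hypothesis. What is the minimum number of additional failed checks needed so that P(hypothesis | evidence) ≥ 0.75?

Prior odds = 0.033/0.967 = 33/967.
Combined Bayes factor of the evidence already in hand = 2 × 1.3 × 20 = 52.
Odds after that evidence = (33/967) × 52 = 1716/967.
Target odds = 0.75/0.25 = 3.
Need 6ⁿ ≥ 3 ÷ (1716/967) = 967/572.
6¹ = 6, which meets the required 967/572; so n = 1.

1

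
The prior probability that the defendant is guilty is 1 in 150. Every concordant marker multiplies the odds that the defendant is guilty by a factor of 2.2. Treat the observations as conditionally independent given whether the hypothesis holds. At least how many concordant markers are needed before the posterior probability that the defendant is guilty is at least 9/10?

10

Prior odds: (1/150) ÷ (149/150) = 1/149.
Likelihood ratio per concordant marker = 2.2.
Target odds: 0.9 ÷ 0.1 = 9.
Require 2.2ⁿ ≥ 9 ÷ (1/149) = 1341.
2.2⁹ ≈1207.27 falls short of 1341 but 2.2¹⁰ ≈2655.99 reaches it, so n = 10.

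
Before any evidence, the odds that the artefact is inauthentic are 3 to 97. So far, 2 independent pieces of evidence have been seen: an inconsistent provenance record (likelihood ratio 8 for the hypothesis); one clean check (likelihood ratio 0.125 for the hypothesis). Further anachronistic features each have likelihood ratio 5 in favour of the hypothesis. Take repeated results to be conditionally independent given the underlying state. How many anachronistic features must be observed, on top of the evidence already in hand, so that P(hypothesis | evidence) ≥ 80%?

4

Prior odds = 3/97.
Combined Bayes factor of the evidence already in hand = 8 × 0.125 = 1.
Odds after that evidence = (3/97) × 1 = 3/97.
Target odds = 0.8/0.2 = 4.
Need 5ⁿ ≥ 4 ÷ (3/97) = 388/3.
5³ = 125 falls short of 388/3 but 5⁴ = 625 reaches it, so n = 4.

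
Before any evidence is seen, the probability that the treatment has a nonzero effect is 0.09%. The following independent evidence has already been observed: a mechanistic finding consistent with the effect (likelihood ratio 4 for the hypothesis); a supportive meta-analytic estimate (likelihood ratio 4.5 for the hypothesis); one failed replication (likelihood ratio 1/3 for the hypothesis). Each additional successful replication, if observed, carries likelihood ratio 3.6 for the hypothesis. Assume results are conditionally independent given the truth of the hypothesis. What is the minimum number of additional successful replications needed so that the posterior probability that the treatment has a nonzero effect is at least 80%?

6

Prior odds = 0.0009/0.9991 = 9/9991.
Combined Bayes factor of the evidence already in hand = 4 × 4.5 × (1/3) = 6.
Odds after that evidence = (9/9991) × 6 = 54/9991.
Target odds = 0.8/0.2 = 4.
Need 3.6ⁿ ≥ 4 ÷ (54/9991) = 19982/27.
3.6⁵ = 604.66176 falls short of 19982/27 but 3.6⁶ = 34012224/15625 reaches it, so n = 6.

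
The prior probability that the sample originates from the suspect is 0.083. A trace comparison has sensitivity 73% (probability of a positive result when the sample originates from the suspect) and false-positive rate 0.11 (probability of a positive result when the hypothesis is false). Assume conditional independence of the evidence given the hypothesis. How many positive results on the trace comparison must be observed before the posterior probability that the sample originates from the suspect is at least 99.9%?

Prior odds: 0.083 ÷ 0.917 = 83/917.
Likelihood ratio of a positive result = 0.73/0.11 = 73/11.
Target odds: 0.999 ÷ 0.001 = 999.
Need (83/917) × (73/11)ⁿ ≥ 999, i.e. (73/11)ⁿ ≥ 916083/83.
(73/11)⁴ = 28398241/14641 falls short of 916083/83 but (73/11)⁵ ≈12872.1 reaches it, so n = 5.

5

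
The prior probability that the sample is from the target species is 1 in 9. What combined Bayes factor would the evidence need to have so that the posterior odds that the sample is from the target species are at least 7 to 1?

56

Prior odds = (1/9)/(8/9) = 0.125.
Target odds = 7.
Required Bayes factor = 7 ÷ 0.125 = 56.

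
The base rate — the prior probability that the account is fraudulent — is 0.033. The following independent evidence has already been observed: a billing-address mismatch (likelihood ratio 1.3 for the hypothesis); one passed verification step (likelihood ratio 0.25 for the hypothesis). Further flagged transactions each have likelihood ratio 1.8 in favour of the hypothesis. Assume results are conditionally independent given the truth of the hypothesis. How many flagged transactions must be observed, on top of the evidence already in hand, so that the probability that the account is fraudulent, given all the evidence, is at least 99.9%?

20

Prior odds = 0.033/0.967 = 33/967.
Combined Bayes factor of the evidence already in hand = 1.3 × 0.25 = 0.325.
Odds after that evidence = (33/967) × 0.325 = 429/38680.
Target odds = 0.999/0.001 = 999.
Need 1.8ⁿ ≥ 999 ÷ (429/38680) = 12880440/143.
1.8¹⁹ ≈70823.5 falls short of 12880440/143 but 1.8²⁰ ≈127482 reaches it, so n = 20.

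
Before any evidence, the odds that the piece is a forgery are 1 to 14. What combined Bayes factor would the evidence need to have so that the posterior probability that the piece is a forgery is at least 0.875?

98

Prior odds = 1/14.
Target odds = 0.875/0.125 = 7.
Required Bayes factor = 7 ÷ (1/14) = 98.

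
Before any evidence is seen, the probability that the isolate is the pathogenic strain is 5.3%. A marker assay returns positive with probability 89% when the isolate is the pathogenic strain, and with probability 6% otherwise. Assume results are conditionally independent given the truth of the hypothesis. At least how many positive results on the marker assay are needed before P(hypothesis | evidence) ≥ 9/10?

2

Prior odds: 0.053 ÷ 0.947 = 53/947.
Likelihood ratio of a positive result = 0.89/0.06 = 89/6.
Target odds: 0.9 ÷ 0.1 = 9.
Need (53/947) × (89/6)ⁿ ≥ 9, i.e. (89/6)ⁿ ≥ 8523/53.
(89/6)¹ = 89/6 falls short of 8523/53 but (89/6)² = 7921/36 reaches it, so n = 2.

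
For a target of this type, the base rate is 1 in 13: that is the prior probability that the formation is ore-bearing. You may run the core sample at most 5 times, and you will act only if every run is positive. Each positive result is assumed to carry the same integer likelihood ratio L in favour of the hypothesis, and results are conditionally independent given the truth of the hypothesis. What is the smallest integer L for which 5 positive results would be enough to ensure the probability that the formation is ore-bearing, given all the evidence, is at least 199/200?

5

Prior odds = (1/13)/(12/13) = 1/12.
Target odds = 0.995/0.005 = 199.
Need L⁵ ≥ 199 ÷ (1/12) = 2388.
4⁵ = 1024 < 2388 ≤ 3125 = 5⁵, so L = 5.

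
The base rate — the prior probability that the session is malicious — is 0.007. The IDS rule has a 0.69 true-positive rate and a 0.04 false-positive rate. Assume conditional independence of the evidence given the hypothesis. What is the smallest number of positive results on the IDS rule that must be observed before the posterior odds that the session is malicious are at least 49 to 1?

4

Prior odds: 0.007 ÷ 0.993 = 7/993.
Likelihood ratio of a positive result = 0.69/0.04 = 17.25.
Target odds = 49.
Need (7/993) × 17.25ⁿ ≥ 49, i.e. 17.25ⁿ ≥ 6951.
17.25³ = 5132.953125 falls short of 6951 but 17.25⁴ = 22667121/256 reaches it, so n = 4.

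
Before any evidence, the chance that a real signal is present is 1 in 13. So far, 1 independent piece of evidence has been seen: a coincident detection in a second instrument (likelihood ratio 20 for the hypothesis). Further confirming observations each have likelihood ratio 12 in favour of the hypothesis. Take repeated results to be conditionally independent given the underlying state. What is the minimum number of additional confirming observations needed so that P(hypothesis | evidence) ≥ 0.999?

Prior odds = (1/13)/(12/13) = 1/12.
Bayes factor of the evidence already in hand = 20.
Odds after that evidence = (1/12) × 20 = 5/3.
Target odds = 0.999/0.001 = 999.
Need 12ⁿ ≥ 999 ÷ (5/3) = 599.4.
12² = 144 falls short of 599.4 but 12³ = 1728 reaches it, so n = 3.

3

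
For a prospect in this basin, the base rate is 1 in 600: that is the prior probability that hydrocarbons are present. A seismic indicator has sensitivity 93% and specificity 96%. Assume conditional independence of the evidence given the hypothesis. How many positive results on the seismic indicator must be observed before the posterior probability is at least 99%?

4

Prior odds = (1/600)/(599/600) = 1/599.
False-positive rate = 1 − 0.96 = 0.04; likelihood ratio of a positive = 0.93/0.04 = 23.25.
Target posterior odds = 0.99/0.01 = 99.
Need (1/599) × 23.25ⁿ ≥ 99, i.e. 23.25ⁿ ≥ 59301.
23.25³ = 804357/64 falls short of 59301 but 23.25⁴ = 74805201/256 reaches it, so n = 4.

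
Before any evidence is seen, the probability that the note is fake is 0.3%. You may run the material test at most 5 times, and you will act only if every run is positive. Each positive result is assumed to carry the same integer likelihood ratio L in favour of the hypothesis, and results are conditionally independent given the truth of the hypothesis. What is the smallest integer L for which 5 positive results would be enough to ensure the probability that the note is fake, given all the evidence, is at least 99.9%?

Prior odds = 0.003/0.997 = 3/997.
Target odds = 0.999/0.001 = 999.
Need L⁵ ≥ 999 ÷ (3/997) = 332001.
12⁵ = 248832 < 332001 ≤ 371293 = 13⁵, so L = 13.

13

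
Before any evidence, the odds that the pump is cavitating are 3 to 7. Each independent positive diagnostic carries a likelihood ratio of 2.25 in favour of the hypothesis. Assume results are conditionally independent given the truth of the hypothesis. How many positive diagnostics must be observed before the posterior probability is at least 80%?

3

Prior odds = 3/7.
Likelihood ratio per positive diagnostic = 2.25.
Target odds: 0.8 ÷ 0.2 = 4.
Need (3/7) × 2.25ⁿ ≥ 4, i.e. 2.25ⁿ ≥ 28/3.
2.25² = 5.0625 falls short of 28/3 but 2.25³ = 11.390625 reaches it, so n = 3.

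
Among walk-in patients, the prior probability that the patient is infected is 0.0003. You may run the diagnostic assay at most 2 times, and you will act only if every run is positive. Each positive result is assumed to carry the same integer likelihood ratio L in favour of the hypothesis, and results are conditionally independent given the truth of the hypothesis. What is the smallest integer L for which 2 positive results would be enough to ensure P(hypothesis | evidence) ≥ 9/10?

174

Prior odds = 0.0003/0.9997 = 3/9997.
Target odds = 0.9/0.1 = 9.
Need L² ≥ 9 ÷ (3/9997) = 29991.
173² = 29929 < 29991 ≤ 30276 = 174², so L = 174.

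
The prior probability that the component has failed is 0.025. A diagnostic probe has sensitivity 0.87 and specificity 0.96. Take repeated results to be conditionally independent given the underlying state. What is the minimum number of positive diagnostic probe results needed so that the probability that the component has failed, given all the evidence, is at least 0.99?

Prior odds: 0.025 ÷ 0.975 = 1/39.
False-positive rate = 1 − 0.96 = 0.04; likelihood ratio of a positive = 0.87/0.04 = 21.75.
Target posterior odds = 0.99/0.01 = 99.
Require 21.75ⁿ ≥ 99 ÷ (1/39) = 3861.
21.75² = 473.0625 falls short of 3861 but 21.75³ = 658503/64 reaches it, so n = 3.

3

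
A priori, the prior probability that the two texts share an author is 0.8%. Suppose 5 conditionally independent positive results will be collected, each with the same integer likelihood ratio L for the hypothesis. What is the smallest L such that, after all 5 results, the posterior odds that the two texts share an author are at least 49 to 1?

6

Prior odds = 0.008/0.992 = 1/124.
Target odds = 49.
Need L⁵ ≥ 49 ÷ (1/124) = 6076.
5⁵ = 3125 < 6076 ≤ 7776 = 6⁵, so L = 6.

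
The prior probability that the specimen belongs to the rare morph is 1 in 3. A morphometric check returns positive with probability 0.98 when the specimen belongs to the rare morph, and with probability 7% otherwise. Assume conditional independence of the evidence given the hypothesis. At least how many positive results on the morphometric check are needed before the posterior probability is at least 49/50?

Prior odds: (1/3) ÷ (2/3) = 0.5.
Likelihood ratio of a positive result = 0.98/0.07 = 14.
Target posterior odds = 0.98/0.02 = 49.
Require 14ⁿ ≥ 49 ÷ 0.5 = 98.
14¹ = 14 falls short of 98 but 14² = 196 reaches it, so n = 2.

2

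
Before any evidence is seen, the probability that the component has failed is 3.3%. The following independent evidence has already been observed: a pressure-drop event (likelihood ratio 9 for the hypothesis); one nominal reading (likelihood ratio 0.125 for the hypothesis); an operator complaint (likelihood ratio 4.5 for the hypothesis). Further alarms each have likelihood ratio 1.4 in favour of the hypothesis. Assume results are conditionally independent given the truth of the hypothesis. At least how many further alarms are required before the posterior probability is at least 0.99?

19

Prior odds = 0.033/0.967 = 33/967.
Combined Bayes factor of the evidence already in hand = 9 × 0.125 × 4.5 = 5.0625.
Odds after that evidence = (33/967) × 5.0625 = 2673/15472.
Target odds = 0.99/0.01 = 99.
Need 1.4ⁿ ≥ 99 ÷ (2673/15472) = 15472/27.
1.4¹⁸ ≈426.879 falls short of 15472/27 but 1.4¹⁹ ≈597.63 reaches it, so n = 19.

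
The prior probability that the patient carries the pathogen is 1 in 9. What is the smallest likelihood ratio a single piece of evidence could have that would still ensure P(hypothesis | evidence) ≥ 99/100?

792

Prior odds = (1/9)/(8/9) = 0.125.
Target odds = 0.99/0.01 = 99.
Required Bayes factor = 99 ÷ 0.125 = 792.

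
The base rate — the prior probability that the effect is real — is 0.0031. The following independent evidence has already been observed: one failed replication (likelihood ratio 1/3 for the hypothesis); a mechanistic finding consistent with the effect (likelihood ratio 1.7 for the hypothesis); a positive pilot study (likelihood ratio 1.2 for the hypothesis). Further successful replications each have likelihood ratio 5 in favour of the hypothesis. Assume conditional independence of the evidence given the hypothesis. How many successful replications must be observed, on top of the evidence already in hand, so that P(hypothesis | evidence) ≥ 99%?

Prior odds = 0.0031/0.9969 = 31/9969.
Combined Bayes factor of the evidence already in hand = (1/3) × 1.7 × 1.2 = 0.68.
Odds after that evidence = (31/9969) × 0.68 = 527/249225.
Target odds = 0.99/0.01 = 99.
Need 5ⁿ ≥ 99 ÷ (527/249225) = 24673275/527.
5⁶ = 15625 falls short of 24673275/527 but 5⁷ = 78125 reaches it, so n = 7.

7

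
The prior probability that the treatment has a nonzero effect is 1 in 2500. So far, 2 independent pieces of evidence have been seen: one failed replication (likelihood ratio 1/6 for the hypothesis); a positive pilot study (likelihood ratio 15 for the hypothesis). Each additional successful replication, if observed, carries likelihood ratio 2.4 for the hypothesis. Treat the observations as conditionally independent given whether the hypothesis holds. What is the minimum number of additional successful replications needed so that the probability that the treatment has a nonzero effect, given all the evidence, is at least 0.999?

16

Prior odds = 0.0004/0.9996 = 1/2499.
Combined Bayes factor of the evidence already in hand = (1/6) × 15 = 2.5.
Odds after that evidence = (1/2499) × 2.5 = 5/4998.
Target odds = 0.999/0.001 = 999.
Need 2.4ⁿ ≥ 999 ÷ (5/4998) = 998600.4.
2.4¹⁵ ≈504857 falls short of 998600.4 but 2.4¹⁶ ≈1.21166e+06 reaches it, so n = 16.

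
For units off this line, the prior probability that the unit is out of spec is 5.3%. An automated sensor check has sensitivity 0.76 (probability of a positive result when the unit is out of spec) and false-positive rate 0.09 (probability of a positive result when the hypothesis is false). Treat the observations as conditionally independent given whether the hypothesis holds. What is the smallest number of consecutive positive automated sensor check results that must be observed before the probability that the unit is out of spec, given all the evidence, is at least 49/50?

Prior odds = 0.053/0.947 = 53/947.
Likelihood ratio of a positive result = 0.76/0.09 = 76/9.
Target posterior odds = 0.98/0.02 = 49.
Need (53/947) × (76/9)ⁿ ≥ 49, i.e. (76/9)ⁿ ≥ 46403/53.
(76/9)³ = 438976/729 falls short of 46403/53 but (76/9)⁴ = 33362176/6561 reaches it, so n = 4.

4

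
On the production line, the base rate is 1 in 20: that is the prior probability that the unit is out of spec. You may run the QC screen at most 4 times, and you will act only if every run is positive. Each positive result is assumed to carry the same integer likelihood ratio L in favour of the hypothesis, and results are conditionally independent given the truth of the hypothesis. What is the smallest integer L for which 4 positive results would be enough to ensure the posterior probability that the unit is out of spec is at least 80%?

Prior odds = 0.05/0.95 = 1/19.
Target odds = 0.8/0.2 = 4.
Need L⁴ ≥ 4 ÷ (1/19) = 76.
2⁴ = 16 < 76 ≤ 81 = 3⁴, so L = 3.

3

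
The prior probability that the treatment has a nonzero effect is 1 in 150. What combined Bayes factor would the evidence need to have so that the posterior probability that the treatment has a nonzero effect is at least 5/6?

Prior odds = (1/150)/(149/150) = 1/149.
Target odds = (5/6)/(1/6) = 5.
Required Bayes factor = 5 ÷ (1/149) = 745.

745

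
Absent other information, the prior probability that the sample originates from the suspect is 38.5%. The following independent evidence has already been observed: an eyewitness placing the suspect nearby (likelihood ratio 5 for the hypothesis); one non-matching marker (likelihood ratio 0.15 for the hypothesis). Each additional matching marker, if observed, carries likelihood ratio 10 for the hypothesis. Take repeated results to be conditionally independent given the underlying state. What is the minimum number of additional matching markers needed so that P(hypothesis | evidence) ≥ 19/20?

2

Prior odds = 0.385/0.615 = 77/123.
Combined Bayes factor of the evidence already in hand = 5 × 0.15 = 0.75.
Odds after that evidence = (77/123) × 0.75 = 77/164.
Target odds = 0.95/0.05 = 19.
Need 10ⁿ ≥ 19 ÷ (77/164) = 3116/77.
10¹ = 10 falls short of 3116/77 but 10² = 100 reaches it, so n = 2.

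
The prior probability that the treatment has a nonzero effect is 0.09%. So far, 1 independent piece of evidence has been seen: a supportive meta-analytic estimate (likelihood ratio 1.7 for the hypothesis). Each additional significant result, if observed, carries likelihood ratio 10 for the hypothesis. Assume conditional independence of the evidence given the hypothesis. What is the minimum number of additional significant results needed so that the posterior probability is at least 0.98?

Prior odds = 0.0009/0.9991 = 9/9991.
Bayes factor of the evidence already in hand = 1.7.
Odds after that evidence = (9/9991) × 1.7 = 153/99910.
Target odds = 0.98/0.02 = 49.
Need 10ⁿ ≥ 49 ÷ (153/99910) = 4895590/153.
10⁴ = 10000 falls short of 4895590/153 but 10⁵ = 100000 reaches it, so n = 5.

5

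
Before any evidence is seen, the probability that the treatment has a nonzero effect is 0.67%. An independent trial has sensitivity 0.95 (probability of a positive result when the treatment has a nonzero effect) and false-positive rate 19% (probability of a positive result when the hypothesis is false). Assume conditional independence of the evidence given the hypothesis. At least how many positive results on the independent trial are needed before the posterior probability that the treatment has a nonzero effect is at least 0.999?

8

Prior odds = 0.0067/0.9933 = 67/9933.
Likelihood ratio of a positive result = 0.95/0.19 = 5.
Target odds: 0.999 ÷ 0.001 = 999.
Require 5ⁿ ≥ 999 ÷ (67/9933) = 9923067/67.
5⁷ = 78125 falls short of 9923067/67 but 5⁸ = 390625 reaches it, so n = 8.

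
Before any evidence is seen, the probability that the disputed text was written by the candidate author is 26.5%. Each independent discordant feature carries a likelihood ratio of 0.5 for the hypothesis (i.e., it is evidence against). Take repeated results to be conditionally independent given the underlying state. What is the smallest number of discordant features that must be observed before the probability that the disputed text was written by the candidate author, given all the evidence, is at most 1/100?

6

Prior odds: 0.265 ÷ 0.735 = 53/147.
Likelihood ratio per discordant feature = 0.5.
Target posterior odds = 0.01/0.99 = 1/99.
Require 0.5ⁿ ≤ 1/99 ÷ (53/147) = 49/1749.
0.5⁵ = 0.03125 is still above 49/1749 but 0.5⁶ = 0.015625 is at or below it, so n = 6.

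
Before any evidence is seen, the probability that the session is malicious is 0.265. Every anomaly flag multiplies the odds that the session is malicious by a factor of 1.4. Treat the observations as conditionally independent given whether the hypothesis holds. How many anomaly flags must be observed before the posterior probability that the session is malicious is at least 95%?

Prior odds: 0.265 ÷ 0.735 = 53/147.
Likelihood ratio per anomaly flag = 1.4.
Target posterior odds = 0.95/0.05 = 19.
Require 1.4ⁿ ≥ 19 ÷ (53/147) = 2793/53.
1.4¹¹ ≈40.4957 falls short of 2793/53 but 1.4¹² ≈56.6939 reaches it, so n = 12.

12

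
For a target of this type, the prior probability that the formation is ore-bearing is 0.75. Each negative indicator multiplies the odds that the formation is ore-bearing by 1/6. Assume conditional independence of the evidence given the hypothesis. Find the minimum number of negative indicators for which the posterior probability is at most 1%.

Prior odds: 0.75 ÷ 0.25 = 3.
Likelihood ratio per negative indicator = 1/6.
Target odds: 0.01 ÷ 0.99 = 1/99.
Require (1/6)ⁿ ≤ 1/99 ÷ 3 = 1/297.
(1/6)³ = 1/216 is still above 1/297 but (1/6)⁴ = 1/1296 is at or below it, so n = 4.

4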